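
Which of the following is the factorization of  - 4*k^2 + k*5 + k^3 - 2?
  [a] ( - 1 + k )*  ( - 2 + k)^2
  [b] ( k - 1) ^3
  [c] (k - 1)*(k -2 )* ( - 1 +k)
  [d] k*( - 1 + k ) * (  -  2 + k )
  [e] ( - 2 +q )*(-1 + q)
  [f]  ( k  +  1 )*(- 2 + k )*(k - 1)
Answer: c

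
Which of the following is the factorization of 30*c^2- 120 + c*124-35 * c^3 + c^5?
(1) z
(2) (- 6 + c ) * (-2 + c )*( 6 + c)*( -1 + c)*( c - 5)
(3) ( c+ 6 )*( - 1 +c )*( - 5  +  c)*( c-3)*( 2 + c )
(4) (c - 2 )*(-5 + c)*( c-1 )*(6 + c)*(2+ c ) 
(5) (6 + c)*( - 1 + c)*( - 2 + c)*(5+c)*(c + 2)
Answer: 4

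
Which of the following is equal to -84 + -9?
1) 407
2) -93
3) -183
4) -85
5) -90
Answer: 2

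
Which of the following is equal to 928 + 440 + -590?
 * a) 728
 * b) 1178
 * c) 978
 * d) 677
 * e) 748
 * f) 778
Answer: f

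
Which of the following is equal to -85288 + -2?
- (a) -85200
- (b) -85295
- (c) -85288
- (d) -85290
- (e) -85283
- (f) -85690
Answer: d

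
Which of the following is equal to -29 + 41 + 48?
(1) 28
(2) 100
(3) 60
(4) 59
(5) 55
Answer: 3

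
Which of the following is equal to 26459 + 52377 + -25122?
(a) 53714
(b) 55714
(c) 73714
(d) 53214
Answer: a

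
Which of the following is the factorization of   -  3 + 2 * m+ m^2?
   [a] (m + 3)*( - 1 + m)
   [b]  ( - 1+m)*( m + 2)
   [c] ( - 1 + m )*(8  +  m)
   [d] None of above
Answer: a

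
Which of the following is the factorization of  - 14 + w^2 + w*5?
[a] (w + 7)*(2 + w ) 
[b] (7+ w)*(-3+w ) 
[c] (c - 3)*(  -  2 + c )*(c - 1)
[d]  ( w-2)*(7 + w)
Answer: d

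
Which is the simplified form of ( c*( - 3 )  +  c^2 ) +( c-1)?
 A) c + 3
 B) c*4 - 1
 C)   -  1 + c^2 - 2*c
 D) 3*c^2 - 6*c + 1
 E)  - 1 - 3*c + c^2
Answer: C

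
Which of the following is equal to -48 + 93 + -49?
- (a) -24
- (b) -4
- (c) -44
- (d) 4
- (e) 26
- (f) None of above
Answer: b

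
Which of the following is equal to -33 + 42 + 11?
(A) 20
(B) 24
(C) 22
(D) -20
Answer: A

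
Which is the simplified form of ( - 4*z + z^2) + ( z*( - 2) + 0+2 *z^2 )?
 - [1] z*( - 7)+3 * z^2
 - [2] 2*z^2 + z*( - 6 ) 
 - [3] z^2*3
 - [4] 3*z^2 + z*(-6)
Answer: 4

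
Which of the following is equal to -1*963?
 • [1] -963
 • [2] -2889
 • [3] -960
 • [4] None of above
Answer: 1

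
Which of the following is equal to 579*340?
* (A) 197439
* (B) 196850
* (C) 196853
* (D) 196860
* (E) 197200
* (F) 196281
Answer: D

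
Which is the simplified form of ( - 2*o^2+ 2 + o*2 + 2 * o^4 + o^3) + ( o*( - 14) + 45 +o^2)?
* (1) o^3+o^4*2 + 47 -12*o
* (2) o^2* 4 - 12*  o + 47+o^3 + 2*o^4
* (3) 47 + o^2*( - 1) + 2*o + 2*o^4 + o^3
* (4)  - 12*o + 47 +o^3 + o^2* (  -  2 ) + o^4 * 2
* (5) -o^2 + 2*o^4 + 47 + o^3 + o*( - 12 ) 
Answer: 5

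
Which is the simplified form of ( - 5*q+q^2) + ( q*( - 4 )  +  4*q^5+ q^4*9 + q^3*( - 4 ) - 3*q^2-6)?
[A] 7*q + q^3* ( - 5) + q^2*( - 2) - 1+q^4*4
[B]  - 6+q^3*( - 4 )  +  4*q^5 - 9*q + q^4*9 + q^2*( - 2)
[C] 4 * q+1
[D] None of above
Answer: B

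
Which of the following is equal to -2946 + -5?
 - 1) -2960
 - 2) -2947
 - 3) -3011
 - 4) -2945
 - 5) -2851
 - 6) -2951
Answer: 6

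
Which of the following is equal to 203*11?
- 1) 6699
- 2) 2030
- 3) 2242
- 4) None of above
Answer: 4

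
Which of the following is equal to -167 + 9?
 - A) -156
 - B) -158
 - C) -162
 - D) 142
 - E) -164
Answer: B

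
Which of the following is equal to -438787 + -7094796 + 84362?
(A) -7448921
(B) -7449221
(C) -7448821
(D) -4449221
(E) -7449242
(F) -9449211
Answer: B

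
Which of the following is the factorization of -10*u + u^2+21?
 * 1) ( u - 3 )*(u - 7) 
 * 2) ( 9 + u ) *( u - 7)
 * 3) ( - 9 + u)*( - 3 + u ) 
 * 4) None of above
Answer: 1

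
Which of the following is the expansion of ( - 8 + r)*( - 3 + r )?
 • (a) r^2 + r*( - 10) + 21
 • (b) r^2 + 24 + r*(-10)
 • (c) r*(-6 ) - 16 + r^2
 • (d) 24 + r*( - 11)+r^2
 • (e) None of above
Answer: d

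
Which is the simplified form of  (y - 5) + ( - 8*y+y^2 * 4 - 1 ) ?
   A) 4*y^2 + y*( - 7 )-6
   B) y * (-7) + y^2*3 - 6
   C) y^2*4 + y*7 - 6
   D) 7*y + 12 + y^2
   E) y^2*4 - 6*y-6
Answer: A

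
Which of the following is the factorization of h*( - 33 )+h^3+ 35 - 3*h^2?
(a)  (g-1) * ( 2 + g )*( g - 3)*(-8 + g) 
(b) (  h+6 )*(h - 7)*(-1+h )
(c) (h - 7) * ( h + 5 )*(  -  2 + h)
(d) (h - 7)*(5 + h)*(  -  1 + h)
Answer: d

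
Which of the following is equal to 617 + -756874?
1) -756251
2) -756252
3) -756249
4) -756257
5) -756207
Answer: 4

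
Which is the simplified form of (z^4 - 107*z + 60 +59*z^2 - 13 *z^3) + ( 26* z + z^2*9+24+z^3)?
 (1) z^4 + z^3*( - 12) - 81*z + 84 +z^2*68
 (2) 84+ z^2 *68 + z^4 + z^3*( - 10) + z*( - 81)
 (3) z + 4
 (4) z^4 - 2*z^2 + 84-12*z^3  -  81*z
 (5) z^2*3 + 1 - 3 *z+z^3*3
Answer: 1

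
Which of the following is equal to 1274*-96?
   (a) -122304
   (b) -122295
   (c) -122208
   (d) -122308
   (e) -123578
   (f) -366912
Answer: a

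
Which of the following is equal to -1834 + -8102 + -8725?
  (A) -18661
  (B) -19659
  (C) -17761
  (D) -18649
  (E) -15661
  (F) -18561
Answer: A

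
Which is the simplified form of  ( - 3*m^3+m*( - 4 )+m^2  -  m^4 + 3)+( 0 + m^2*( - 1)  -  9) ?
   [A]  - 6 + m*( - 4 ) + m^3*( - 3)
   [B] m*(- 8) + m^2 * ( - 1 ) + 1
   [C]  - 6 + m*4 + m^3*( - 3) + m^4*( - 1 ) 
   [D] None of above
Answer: D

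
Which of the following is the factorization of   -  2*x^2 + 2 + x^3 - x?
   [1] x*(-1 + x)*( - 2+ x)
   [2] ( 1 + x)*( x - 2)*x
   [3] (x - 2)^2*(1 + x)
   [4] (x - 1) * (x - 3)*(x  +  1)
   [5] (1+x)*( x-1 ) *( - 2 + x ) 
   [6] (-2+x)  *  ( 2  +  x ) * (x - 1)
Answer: 5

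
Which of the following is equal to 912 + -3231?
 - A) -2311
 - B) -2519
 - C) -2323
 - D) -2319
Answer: D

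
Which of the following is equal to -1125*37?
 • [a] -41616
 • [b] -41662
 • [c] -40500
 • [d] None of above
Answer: d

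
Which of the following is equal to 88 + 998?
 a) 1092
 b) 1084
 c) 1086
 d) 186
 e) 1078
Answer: c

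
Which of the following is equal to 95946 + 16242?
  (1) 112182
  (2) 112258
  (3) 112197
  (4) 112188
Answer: 4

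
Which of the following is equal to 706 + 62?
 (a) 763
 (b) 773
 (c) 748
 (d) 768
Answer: d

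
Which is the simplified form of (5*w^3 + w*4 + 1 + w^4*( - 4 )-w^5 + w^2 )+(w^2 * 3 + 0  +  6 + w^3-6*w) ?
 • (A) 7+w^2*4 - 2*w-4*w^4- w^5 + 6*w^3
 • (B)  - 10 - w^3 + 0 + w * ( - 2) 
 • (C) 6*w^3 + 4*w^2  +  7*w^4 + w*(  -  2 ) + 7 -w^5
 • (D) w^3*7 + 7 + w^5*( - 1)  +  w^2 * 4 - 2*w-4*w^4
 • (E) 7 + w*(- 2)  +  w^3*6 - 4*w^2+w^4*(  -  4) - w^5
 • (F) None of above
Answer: A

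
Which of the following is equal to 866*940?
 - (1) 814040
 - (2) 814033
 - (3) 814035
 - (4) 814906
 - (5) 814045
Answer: 1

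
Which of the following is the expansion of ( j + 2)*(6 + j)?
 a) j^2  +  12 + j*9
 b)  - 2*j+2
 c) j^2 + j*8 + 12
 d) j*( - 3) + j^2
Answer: c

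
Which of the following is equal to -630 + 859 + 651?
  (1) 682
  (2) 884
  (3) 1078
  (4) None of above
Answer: 4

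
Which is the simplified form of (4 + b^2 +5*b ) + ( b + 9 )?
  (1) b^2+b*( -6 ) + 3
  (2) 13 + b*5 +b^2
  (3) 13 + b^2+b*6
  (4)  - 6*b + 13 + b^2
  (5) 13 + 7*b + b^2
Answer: 3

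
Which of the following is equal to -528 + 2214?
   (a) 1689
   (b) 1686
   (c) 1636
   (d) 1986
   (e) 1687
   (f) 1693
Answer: b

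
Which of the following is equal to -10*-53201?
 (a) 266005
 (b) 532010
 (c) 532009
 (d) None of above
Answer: b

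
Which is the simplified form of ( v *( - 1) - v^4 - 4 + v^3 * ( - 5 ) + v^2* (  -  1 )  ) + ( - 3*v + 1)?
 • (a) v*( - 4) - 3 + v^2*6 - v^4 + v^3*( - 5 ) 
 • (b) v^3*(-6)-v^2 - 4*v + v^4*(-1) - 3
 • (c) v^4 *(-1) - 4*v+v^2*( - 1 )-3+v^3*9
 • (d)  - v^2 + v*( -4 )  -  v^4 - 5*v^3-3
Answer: d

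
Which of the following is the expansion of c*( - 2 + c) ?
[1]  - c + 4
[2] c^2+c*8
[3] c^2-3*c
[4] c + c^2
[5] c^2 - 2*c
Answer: 5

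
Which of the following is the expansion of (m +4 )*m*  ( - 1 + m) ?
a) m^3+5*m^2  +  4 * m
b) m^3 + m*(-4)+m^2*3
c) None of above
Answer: b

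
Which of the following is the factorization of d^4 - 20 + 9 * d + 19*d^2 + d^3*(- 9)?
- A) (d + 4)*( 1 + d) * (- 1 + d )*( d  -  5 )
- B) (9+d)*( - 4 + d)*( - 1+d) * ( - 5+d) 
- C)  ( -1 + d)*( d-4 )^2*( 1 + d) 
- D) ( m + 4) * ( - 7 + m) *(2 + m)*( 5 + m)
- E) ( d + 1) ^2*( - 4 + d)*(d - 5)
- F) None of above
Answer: F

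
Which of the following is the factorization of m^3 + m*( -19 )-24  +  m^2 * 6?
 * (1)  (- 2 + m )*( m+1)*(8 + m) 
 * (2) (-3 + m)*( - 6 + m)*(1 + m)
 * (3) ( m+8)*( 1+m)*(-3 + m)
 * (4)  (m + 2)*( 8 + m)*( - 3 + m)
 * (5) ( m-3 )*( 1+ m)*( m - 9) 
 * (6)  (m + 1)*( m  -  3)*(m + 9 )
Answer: 3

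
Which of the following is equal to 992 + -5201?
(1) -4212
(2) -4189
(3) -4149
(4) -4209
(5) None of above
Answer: 4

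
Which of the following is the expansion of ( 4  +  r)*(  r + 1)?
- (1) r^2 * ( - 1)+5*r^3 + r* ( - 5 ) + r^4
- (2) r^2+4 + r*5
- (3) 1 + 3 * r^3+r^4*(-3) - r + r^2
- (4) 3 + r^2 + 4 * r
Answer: 2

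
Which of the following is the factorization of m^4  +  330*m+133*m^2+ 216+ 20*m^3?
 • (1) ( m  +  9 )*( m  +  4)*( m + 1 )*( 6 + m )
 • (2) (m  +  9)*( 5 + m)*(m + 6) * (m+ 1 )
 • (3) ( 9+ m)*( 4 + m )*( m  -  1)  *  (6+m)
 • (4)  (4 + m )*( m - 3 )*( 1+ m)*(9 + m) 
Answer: 1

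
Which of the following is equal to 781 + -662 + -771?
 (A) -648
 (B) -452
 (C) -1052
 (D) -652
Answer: D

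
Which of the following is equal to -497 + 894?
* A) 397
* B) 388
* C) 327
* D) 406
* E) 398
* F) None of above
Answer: A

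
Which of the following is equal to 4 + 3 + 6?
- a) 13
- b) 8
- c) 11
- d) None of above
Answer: a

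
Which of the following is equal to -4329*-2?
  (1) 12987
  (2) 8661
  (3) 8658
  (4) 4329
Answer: 3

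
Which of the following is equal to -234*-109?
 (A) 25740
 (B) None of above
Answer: B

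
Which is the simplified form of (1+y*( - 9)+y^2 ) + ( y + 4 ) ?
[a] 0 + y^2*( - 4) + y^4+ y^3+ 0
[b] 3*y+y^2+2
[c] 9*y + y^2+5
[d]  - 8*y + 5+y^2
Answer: d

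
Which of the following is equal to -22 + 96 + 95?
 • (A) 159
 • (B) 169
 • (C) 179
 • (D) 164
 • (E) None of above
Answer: B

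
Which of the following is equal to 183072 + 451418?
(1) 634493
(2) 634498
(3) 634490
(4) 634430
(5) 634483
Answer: 3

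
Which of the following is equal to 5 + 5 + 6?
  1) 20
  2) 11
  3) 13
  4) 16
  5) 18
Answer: 4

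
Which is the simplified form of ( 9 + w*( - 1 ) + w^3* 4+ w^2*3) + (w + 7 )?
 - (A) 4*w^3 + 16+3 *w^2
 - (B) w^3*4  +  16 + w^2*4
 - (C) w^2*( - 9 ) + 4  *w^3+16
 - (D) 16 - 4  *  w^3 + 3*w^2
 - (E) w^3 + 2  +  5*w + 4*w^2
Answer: A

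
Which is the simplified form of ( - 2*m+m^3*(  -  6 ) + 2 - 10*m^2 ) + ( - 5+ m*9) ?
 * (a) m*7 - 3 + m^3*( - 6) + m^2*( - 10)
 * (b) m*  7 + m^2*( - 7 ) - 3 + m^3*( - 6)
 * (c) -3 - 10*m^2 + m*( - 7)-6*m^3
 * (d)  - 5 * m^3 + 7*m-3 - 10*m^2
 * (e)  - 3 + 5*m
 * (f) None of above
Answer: a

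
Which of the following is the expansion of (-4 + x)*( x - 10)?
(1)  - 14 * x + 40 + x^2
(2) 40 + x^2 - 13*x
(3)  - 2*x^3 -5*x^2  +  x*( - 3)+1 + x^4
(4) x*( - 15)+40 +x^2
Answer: 1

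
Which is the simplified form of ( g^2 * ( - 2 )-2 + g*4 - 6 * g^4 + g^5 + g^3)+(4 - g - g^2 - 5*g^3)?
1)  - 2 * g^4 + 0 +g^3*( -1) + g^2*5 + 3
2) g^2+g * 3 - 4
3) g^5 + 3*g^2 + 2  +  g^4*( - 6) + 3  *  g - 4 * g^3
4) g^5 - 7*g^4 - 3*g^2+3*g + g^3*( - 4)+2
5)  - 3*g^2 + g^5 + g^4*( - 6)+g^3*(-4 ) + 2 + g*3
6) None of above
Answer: 5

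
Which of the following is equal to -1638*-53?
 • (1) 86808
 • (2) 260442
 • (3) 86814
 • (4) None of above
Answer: 3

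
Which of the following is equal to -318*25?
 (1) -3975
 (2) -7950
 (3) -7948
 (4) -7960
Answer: 2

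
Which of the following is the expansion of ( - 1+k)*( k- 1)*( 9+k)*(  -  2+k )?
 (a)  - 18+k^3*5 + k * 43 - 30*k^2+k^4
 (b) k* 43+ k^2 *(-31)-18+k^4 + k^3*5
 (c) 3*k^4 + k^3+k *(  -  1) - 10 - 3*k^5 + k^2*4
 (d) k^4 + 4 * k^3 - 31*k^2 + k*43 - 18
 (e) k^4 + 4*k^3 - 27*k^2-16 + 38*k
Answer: b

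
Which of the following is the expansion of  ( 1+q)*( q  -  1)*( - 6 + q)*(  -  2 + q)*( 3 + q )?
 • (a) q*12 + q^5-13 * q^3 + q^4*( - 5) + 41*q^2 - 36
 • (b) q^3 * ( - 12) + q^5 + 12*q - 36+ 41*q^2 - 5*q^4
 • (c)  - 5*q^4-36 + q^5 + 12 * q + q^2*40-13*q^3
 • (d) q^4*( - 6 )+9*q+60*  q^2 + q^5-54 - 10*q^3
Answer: a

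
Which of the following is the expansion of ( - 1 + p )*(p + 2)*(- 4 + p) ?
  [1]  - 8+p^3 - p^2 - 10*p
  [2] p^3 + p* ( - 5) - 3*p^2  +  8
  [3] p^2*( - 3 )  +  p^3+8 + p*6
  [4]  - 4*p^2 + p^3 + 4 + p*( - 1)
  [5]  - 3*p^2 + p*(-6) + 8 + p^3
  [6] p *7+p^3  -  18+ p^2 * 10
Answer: 5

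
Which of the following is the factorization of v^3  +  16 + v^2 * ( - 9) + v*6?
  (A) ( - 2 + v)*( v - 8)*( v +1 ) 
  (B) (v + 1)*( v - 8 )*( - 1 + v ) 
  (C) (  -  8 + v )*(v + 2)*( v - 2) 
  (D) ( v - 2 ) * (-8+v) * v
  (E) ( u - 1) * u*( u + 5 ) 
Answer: A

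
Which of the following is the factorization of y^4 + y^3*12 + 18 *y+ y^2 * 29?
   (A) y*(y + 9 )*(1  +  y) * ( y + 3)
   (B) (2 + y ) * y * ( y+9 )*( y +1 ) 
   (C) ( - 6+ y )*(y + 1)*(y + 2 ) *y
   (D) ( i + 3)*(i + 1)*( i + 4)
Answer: B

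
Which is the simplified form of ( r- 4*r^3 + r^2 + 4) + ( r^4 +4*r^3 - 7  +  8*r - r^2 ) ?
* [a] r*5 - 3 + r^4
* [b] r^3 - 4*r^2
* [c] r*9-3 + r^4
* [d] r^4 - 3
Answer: c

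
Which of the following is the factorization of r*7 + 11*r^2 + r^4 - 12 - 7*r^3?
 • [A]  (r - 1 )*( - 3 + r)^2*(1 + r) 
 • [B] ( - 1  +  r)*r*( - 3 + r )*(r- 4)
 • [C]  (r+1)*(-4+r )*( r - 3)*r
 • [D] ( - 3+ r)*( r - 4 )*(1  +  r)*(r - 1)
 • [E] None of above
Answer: D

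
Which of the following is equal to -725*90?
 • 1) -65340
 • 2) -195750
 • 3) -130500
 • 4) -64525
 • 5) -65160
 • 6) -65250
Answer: 6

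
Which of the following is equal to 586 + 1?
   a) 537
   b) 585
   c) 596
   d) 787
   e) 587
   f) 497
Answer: e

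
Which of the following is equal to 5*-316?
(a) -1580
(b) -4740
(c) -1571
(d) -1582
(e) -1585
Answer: a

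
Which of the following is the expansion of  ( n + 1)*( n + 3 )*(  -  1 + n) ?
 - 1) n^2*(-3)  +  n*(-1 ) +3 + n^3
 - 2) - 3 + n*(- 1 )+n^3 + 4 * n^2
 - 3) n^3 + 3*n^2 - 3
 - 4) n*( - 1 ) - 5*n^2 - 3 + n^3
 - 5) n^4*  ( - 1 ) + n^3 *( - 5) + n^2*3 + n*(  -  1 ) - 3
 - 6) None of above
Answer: 6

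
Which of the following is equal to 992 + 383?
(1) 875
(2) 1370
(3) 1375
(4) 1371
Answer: 3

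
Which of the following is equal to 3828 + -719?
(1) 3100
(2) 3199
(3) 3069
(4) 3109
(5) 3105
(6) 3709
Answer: 4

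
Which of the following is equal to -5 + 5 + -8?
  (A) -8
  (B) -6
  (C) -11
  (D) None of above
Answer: A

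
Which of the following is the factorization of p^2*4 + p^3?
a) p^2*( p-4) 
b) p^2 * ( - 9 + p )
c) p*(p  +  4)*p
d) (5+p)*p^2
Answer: c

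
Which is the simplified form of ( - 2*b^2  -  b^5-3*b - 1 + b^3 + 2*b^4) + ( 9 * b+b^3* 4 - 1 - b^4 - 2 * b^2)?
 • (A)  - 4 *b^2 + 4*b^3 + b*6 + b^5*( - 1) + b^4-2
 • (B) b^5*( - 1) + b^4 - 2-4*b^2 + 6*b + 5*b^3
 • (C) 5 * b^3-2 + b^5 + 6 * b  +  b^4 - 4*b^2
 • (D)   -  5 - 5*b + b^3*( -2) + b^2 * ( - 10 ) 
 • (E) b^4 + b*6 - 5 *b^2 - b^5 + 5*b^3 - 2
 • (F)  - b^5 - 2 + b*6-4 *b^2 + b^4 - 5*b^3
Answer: B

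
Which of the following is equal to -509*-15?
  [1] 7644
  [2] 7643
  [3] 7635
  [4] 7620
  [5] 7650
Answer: 3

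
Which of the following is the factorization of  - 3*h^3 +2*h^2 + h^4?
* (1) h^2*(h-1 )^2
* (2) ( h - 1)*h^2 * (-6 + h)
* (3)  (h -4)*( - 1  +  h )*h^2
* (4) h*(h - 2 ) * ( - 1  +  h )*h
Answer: 4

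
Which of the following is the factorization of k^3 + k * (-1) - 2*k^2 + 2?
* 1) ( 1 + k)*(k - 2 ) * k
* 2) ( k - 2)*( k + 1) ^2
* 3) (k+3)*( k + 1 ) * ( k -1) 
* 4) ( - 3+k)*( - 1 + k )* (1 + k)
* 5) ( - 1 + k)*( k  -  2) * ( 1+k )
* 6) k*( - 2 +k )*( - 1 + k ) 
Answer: 5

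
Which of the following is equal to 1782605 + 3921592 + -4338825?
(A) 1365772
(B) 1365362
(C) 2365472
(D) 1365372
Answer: D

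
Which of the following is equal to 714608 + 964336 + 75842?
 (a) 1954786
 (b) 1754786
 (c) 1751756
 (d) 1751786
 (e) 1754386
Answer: b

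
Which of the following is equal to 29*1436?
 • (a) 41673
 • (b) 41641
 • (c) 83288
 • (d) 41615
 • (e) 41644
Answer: e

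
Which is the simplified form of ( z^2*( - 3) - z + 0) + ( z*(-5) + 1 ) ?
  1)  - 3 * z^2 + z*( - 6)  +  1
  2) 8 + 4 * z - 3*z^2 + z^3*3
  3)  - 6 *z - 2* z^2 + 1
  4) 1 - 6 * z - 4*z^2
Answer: 1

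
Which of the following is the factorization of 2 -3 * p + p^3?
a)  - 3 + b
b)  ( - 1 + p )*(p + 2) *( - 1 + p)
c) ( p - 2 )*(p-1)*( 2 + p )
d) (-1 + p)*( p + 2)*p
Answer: b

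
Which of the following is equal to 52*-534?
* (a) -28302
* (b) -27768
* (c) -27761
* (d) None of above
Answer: b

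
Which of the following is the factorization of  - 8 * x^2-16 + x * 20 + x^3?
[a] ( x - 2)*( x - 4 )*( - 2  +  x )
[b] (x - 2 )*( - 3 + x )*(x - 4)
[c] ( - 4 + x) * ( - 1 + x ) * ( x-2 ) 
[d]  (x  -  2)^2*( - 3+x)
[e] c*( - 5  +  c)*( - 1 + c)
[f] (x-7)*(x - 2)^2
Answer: a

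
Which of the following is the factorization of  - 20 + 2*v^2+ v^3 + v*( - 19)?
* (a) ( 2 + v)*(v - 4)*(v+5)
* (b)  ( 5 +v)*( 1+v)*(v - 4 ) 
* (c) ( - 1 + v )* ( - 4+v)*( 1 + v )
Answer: b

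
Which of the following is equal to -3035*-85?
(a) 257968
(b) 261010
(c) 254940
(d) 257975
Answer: d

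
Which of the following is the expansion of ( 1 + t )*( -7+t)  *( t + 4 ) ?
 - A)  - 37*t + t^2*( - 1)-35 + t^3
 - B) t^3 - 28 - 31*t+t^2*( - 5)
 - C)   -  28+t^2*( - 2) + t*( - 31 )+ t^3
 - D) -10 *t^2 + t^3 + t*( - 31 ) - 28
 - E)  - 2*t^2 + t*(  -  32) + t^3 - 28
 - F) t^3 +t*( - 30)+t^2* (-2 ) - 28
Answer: C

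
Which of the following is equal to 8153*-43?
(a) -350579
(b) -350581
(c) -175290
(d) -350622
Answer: a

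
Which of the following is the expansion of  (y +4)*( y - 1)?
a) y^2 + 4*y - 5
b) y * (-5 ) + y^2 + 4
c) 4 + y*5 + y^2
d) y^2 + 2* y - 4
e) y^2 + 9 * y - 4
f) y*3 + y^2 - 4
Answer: f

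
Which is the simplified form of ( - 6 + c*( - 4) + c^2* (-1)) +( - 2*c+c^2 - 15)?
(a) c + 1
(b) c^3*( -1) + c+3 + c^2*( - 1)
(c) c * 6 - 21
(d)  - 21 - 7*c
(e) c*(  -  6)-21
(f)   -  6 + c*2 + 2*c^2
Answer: e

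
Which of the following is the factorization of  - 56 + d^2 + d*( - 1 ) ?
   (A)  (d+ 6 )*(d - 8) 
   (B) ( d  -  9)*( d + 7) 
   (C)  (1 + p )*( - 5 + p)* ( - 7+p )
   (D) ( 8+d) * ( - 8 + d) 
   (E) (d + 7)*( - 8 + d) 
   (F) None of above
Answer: E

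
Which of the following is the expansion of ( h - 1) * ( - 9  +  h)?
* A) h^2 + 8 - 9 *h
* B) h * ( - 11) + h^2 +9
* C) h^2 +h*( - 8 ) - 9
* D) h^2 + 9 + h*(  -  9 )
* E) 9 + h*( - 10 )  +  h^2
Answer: E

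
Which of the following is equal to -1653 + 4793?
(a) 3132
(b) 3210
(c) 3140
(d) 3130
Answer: c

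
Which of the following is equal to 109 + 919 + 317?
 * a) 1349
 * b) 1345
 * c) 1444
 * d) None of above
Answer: b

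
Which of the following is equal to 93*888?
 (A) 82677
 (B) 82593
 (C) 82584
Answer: C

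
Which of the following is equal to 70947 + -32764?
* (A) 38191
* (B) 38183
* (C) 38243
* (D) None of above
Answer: B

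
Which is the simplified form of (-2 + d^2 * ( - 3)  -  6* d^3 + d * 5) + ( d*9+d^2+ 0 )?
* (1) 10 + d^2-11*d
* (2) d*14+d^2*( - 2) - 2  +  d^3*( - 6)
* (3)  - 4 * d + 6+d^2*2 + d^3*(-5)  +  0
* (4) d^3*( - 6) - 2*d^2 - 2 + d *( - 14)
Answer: 2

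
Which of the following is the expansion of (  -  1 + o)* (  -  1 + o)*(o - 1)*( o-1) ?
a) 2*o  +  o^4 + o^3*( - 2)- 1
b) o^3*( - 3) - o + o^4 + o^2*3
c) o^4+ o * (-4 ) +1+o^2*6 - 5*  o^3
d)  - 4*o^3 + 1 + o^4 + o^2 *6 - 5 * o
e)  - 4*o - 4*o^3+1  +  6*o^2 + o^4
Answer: e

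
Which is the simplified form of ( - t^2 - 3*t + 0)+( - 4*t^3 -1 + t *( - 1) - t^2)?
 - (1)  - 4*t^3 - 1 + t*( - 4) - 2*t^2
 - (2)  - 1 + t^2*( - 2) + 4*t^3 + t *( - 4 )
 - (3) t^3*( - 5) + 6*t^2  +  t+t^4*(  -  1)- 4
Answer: 1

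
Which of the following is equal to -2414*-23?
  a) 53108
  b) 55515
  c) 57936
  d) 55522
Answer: d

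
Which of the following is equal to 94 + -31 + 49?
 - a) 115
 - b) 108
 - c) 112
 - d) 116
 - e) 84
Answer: c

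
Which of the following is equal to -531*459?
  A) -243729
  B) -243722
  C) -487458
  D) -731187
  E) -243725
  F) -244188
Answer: A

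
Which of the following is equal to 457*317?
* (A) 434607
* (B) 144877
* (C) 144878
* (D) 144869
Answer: D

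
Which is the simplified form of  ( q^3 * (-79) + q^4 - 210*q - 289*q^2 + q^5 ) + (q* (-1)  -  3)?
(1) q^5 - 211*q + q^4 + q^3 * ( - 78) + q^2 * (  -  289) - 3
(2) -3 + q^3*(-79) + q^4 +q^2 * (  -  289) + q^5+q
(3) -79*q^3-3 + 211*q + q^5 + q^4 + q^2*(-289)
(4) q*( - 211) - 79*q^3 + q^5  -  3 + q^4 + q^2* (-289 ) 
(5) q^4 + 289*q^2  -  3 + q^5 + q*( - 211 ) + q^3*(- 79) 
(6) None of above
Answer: 4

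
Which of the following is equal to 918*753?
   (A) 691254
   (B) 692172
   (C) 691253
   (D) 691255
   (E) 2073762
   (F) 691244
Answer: A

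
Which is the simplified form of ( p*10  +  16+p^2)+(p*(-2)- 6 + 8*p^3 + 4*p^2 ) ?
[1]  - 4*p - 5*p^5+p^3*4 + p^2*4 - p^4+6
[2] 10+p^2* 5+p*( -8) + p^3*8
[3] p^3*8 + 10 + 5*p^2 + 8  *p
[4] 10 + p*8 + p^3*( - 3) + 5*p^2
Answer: 3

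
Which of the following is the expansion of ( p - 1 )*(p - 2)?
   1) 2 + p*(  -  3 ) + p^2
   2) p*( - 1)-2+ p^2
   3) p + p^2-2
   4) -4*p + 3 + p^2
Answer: 1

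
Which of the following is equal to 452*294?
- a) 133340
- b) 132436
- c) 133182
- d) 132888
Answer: d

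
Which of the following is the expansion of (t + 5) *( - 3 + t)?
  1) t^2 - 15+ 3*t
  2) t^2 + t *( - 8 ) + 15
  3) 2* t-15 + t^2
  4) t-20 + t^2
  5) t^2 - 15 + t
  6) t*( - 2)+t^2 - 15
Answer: 3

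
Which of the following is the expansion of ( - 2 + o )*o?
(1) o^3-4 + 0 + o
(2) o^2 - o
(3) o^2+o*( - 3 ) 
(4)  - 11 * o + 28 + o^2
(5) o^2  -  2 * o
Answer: 5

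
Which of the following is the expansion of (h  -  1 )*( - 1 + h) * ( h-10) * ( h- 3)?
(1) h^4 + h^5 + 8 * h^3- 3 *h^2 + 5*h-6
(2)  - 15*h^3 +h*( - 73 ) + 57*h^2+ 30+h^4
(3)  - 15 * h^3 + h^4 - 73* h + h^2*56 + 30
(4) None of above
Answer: 2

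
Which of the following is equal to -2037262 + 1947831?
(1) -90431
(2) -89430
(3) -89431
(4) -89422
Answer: 3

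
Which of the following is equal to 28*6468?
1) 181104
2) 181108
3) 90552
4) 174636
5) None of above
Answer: 1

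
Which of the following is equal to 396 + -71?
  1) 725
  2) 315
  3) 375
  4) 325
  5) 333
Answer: 4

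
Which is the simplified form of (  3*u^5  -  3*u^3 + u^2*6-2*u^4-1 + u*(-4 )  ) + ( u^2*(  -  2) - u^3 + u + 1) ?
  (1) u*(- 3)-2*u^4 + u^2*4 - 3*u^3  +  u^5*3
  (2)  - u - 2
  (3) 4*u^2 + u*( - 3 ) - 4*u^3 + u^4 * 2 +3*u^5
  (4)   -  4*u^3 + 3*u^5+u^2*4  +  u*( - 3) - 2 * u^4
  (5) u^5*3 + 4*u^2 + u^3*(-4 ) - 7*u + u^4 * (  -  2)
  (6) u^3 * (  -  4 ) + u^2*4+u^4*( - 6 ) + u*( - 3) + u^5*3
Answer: 4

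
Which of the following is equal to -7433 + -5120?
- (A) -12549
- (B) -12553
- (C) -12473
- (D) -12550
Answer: B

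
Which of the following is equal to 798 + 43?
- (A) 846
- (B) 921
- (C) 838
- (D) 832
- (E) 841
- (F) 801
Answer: E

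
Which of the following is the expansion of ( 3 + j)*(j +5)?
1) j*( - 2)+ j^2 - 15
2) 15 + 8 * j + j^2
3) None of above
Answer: 2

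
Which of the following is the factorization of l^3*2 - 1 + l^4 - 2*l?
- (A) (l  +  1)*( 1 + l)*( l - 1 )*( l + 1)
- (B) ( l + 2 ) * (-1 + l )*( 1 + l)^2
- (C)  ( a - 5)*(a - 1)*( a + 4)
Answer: A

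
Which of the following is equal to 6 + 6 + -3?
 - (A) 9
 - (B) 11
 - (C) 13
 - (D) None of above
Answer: A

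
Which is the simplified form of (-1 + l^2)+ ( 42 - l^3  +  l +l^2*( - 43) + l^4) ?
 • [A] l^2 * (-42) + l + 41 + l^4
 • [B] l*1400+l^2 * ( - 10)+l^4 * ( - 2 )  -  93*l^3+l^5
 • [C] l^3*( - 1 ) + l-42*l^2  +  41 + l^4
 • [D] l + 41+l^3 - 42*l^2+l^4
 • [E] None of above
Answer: C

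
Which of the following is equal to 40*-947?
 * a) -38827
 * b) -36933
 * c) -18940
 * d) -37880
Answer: d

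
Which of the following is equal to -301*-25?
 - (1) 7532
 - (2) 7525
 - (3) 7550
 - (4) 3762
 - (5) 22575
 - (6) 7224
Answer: 2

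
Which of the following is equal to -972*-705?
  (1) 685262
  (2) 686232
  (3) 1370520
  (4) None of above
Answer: 4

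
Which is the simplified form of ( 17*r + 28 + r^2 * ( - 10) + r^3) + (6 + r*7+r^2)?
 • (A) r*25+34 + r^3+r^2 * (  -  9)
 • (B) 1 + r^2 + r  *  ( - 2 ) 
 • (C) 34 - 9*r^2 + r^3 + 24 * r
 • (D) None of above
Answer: C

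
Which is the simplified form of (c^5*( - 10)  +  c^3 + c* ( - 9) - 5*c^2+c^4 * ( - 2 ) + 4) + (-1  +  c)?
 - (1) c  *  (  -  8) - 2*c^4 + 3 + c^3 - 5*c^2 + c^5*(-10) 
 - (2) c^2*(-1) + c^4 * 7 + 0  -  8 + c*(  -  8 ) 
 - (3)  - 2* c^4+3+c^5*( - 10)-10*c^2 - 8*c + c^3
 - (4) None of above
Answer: 1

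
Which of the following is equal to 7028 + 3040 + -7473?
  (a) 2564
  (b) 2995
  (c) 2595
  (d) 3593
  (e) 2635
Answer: c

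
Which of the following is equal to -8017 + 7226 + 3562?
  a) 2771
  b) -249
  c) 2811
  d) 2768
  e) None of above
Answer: a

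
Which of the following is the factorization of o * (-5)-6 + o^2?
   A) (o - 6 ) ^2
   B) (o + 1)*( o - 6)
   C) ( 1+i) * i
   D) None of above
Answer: B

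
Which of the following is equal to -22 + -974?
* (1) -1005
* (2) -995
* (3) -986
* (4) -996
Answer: 4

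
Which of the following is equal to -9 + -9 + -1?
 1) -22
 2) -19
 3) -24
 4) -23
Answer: 2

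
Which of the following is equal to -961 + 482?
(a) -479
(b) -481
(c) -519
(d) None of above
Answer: a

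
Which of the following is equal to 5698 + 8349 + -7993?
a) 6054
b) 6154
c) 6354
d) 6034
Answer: a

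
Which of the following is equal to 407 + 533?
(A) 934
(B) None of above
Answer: B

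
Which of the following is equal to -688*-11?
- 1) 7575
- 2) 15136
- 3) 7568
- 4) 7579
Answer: 3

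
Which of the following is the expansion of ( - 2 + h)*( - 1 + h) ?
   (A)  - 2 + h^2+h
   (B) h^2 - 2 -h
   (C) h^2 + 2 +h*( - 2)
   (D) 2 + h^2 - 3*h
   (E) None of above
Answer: D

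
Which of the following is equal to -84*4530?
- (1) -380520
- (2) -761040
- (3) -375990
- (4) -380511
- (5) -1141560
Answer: 1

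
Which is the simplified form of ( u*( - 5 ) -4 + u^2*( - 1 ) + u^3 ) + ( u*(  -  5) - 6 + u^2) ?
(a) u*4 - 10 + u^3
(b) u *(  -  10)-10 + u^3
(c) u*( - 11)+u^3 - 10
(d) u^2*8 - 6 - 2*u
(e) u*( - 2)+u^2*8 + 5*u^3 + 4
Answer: b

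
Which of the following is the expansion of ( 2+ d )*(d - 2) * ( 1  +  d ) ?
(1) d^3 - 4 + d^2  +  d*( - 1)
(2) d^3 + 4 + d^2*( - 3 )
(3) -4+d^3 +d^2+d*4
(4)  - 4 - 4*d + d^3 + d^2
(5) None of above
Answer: 4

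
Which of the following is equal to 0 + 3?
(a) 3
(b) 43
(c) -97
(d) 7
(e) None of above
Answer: a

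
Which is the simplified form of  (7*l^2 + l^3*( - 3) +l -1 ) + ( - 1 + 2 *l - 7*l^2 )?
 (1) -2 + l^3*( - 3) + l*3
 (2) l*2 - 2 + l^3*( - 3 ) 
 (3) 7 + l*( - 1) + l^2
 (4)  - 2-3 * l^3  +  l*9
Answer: 1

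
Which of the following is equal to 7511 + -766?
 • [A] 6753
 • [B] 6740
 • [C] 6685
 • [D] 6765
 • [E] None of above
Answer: E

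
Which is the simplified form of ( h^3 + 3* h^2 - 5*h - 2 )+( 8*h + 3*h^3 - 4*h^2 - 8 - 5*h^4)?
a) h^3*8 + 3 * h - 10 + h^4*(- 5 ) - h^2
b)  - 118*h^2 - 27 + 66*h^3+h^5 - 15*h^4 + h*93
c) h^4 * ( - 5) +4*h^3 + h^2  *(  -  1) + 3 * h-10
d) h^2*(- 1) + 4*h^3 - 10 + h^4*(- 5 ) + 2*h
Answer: c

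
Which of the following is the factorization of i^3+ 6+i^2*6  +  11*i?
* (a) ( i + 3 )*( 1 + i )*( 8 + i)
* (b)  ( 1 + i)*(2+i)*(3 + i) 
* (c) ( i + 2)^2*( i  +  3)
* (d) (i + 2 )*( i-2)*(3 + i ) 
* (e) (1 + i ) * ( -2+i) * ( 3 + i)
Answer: b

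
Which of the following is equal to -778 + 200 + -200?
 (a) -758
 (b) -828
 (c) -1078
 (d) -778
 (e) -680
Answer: d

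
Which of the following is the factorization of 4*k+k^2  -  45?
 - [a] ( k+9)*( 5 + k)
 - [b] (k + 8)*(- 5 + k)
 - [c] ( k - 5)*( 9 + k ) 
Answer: c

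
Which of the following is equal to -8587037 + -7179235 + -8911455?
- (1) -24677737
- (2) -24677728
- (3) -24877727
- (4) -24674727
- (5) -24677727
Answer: 5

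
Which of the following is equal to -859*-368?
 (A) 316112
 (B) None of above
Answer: A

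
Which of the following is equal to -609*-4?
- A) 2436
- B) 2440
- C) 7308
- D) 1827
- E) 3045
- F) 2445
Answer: A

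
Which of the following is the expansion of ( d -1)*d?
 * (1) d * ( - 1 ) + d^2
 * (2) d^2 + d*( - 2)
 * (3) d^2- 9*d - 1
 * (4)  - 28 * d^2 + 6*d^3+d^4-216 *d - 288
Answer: 1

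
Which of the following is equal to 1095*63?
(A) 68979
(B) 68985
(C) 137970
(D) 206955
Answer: B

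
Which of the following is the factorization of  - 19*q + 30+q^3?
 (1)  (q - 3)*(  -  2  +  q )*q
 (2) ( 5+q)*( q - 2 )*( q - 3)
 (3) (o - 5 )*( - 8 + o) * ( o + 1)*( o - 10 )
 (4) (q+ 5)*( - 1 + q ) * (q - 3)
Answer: 2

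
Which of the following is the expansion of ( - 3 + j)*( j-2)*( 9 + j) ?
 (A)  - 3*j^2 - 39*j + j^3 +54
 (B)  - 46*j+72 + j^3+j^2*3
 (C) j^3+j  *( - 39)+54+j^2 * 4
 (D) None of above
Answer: C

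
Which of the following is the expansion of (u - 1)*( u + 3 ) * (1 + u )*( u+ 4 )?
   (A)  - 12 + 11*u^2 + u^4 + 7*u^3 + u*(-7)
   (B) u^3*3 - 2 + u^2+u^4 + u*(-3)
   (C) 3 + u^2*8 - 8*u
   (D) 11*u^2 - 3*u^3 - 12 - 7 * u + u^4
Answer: A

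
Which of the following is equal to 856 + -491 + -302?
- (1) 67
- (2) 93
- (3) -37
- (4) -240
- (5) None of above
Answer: 5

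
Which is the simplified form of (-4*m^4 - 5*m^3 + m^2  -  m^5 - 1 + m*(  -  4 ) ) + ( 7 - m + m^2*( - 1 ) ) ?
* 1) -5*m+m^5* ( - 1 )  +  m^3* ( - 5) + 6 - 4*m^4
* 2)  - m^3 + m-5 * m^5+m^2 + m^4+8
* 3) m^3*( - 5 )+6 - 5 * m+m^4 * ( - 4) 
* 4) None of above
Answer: 1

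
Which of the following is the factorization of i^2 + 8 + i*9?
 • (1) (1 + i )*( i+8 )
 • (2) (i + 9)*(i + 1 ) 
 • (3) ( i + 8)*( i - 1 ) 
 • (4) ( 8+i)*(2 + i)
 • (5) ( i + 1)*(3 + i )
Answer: 1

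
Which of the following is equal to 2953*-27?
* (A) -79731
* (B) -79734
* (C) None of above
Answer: A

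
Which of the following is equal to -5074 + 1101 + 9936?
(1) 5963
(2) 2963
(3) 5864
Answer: 1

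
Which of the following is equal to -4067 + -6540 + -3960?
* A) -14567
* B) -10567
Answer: A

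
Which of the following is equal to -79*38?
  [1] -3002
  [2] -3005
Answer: 1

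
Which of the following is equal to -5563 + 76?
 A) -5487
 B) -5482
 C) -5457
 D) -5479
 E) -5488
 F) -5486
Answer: A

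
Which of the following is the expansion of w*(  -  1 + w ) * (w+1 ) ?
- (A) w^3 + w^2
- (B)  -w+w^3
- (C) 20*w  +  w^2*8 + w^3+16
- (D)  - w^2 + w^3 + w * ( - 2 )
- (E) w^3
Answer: B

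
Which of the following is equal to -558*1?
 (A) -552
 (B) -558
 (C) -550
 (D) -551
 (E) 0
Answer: B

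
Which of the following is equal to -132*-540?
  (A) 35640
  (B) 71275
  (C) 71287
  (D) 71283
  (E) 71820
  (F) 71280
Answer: F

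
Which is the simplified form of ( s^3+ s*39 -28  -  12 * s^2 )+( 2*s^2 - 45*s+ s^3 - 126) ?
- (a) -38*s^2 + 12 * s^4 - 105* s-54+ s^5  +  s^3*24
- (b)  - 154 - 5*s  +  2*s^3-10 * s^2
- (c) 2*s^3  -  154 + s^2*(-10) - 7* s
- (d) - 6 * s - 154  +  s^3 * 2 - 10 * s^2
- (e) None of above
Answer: d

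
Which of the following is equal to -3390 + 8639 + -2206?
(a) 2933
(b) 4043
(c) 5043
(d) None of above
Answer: d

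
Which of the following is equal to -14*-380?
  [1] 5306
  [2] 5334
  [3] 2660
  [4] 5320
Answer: 4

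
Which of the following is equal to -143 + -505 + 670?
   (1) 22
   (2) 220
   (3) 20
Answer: 1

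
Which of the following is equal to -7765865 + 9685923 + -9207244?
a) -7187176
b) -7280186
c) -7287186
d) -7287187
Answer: c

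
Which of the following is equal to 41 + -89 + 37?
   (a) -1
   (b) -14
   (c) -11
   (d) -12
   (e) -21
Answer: c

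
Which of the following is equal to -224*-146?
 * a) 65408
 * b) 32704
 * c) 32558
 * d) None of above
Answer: b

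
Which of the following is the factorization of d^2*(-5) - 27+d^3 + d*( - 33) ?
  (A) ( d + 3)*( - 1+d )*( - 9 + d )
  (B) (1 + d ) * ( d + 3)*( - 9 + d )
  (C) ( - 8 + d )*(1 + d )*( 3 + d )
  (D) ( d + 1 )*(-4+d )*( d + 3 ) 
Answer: B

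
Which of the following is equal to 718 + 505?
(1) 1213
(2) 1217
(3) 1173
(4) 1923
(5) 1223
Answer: 5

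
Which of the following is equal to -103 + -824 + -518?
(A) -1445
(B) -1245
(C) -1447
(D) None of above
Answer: A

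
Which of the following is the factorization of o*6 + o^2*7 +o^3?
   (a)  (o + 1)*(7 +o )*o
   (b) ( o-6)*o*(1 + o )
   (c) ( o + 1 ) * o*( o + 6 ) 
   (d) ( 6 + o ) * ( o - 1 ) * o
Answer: c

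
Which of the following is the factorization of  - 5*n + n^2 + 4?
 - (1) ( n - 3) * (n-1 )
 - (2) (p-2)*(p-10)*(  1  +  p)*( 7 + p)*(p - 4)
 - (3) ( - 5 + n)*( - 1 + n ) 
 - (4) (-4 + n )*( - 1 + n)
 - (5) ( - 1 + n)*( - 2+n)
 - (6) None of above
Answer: 4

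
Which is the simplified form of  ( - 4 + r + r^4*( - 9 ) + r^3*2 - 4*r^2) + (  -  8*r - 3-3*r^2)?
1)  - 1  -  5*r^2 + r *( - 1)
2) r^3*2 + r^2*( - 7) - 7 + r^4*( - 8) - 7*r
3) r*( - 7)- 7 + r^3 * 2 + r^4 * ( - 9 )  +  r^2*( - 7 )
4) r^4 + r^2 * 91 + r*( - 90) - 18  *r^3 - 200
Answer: 3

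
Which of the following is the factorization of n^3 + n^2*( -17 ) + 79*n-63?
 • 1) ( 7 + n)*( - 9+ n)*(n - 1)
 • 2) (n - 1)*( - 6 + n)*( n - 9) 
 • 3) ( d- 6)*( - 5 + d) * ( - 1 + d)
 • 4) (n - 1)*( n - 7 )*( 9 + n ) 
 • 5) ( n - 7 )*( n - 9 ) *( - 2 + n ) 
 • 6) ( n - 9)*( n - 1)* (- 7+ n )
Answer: 6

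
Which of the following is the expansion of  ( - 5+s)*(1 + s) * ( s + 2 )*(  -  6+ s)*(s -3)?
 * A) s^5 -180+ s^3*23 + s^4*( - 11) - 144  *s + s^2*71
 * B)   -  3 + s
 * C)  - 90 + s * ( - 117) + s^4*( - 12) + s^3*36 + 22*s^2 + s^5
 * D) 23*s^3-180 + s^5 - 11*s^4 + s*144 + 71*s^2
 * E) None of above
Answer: A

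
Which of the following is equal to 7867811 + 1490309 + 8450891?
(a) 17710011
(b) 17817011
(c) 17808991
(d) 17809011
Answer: d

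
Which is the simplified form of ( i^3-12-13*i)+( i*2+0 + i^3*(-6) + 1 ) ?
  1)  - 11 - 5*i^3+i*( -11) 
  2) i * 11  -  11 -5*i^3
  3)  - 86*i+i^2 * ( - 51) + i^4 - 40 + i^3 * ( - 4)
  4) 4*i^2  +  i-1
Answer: 1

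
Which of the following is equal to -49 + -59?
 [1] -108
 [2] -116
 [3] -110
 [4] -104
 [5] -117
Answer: 1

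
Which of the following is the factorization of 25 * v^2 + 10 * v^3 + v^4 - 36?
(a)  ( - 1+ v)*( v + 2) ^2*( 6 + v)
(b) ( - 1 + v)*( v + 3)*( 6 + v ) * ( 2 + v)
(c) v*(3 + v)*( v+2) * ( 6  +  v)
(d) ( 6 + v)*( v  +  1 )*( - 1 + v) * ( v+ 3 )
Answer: b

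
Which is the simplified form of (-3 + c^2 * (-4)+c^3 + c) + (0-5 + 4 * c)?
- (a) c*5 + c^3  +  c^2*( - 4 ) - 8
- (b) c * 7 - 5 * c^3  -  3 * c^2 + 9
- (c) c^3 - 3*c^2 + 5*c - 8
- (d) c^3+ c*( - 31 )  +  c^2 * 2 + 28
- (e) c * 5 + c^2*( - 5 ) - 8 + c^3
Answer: a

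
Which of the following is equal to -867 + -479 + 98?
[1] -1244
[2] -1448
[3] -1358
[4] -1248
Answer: 4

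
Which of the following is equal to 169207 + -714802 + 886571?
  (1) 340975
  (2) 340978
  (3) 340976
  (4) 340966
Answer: 3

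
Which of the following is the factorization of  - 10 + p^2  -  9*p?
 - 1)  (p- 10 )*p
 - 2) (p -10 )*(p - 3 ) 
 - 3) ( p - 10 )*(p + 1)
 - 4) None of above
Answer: 3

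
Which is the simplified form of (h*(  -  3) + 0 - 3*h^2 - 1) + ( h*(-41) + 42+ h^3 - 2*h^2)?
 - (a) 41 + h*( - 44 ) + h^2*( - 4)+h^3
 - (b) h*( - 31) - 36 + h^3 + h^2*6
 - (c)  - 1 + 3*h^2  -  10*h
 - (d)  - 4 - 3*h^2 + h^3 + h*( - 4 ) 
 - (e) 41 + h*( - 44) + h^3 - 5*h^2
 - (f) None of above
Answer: e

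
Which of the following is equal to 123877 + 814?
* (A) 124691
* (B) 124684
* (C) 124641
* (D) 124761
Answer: A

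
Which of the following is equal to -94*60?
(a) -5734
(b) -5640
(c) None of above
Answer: b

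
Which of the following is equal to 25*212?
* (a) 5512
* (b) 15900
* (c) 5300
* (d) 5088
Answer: c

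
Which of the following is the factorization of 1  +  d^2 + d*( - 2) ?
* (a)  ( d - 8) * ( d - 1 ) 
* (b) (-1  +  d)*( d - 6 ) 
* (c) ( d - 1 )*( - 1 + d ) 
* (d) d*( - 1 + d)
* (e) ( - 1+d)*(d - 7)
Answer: c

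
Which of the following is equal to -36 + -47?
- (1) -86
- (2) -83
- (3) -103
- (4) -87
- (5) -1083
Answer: 2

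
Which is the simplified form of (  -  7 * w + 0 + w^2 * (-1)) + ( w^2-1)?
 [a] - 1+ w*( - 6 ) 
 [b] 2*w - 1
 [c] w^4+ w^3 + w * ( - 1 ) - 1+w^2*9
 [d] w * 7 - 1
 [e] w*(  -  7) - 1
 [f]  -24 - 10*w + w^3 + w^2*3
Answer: e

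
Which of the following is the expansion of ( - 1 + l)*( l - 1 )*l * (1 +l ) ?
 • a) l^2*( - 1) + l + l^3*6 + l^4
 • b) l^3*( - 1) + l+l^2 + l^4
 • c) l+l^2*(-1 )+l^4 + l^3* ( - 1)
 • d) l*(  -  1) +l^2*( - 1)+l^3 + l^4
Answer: c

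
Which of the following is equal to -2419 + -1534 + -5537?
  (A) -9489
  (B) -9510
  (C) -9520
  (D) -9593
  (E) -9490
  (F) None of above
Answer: E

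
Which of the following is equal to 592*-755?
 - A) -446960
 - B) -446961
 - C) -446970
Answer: A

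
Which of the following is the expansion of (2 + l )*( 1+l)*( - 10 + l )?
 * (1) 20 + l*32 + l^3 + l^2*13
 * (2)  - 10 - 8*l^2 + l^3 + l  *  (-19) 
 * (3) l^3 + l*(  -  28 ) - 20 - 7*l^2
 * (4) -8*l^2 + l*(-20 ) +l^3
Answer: 3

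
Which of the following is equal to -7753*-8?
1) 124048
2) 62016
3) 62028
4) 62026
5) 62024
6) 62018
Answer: 5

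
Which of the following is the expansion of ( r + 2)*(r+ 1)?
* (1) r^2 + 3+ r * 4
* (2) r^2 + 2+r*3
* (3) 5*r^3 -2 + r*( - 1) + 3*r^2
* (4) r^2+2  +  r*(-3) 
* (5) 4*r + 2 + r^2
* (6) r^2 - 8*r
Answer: 2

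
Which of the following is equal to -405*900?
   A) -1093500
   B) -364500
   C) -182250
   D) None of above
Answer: B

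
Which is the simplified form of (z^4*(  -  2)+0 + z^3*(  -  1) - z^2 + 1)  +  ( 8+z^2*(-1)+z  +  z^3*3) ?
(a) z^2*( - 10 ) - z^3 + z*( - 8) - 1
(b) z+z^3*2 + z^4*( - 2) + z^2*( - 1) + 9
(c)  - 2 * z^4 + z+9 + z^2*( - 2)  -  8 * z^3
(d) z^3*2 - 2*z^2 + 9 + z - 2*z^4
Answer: d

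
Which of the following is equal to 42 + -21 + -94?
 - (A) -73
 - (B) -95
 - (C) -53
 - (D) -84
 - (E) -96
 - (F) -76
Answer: A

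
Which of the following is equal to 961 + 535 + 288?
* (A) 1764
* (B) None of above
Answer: B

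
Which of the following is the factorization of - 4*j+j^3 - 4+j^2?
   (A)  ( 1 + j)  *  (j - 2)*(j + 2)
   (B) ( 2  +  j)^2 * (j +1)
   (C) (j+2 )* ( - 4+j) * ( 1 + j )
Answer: A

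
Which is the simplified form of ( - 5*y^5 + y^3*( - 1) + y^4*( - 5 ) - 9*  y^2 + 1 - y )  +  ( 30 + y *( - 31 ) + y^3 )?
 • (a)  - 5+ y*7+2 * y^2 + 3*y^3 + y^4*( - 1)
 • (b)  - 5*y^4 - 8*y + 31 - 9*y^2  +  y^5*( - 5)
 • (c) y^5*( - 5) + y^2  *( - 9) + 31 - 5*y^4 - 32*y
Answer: c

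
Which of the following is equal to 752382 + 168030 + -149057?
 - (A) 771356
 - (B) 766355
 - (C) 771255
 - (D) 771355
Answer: D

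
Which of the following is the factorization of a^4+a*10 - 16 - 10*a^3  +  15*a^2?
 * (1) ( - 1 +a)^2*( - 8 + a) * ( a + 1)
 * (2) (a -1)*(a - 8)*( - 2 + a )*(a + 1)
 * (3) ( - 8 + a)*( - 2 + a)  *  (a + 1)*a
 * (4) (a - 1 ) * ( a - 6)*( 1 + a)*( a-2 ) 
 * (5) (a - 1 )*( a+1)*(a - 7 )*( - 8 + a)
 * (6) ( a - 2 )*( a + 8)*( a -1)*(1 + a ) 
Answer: 2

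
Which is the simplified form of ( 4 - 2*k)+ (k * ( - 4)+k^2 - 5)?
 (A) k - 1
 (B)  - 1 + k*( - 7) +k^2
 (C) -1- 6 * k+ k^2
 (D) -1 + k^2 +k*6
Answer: C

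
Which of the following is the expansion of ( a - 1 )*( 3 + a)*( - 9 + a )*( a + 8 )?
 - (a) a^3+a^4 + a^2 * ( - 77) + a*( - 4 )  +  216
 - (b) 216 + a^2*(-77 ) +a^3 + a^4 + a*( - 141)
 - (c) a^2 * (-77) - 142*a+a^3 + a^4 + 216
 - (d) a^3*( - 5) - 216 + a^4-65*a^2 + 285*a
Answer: b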